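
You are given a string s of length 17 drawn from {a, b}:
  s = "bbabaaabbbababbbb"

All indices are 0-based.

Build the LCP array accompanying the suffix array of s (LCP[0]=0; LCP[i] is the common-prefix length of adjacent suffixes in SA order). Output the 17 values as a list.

[0, 2, 1, 3, 2, 4, 0, 1, 2, 4, 3, 1, 2, 5, 2, 3, 3]

rank→(start, suffix):
  0 → (4, 'aaabbbababbbb')
  1 → (5, 'aabbbababbbb')
  2 → (2, 'abaaabbbababbbb')
  3 → (10, 'ababbbb')
  4 → (6, 'abbbababbbb')
  5 → (12, 'abbbb')
  6 → (16, 'b')
  7 → (3, 'baaabbbababbbb')
  8 → (1, 'babaaabbbababbbb')
  9 → (9, 'bababbbb')
  10 → (11, 'babbbb')
  11 → (15, 'bb')
  12 → (0, 'bbabaaabbbababbbb')
  13 → (8, 'bbababbbb')
  14 → (14, 'bbb')
  15 → (7, 'bbbababbbb')
  16 → (13, 'bbbb')

SA = [4, 5, 2, 10, 6, 12, 16, 3, 1, 9, 11, 15, 0, 8, 14, 7, 13]
[i] adj suffixes → lcp
  [1] 4/5 → 2 ('aa')
  [2] 5/2 → 1 ('a')
  [3] 2/10 → 3 ('aba')
  [4] 10/6 → 2 ('ab')
  [5] 6/12 → 4 ('abbb')
  [6] 12/16 → 0 ('')
  [7] 16/3 → 1 ('b')
  [8] 3/1 → 2 ('ba')
  [9] 1/9 → 4 ('baba')
  [10] 9/11 → 3 ('bab')
  [11] 11/15 → 1 ('b')
  [12] 15/0 → 2 ('bb')
  [13] 0/8 → 5 ('bbaba')
  [14] 8/14 → 2 ('bb')
  [15] 14/7 → 3 ('bbb')
  [16] 7/13 → 3 ('bbb')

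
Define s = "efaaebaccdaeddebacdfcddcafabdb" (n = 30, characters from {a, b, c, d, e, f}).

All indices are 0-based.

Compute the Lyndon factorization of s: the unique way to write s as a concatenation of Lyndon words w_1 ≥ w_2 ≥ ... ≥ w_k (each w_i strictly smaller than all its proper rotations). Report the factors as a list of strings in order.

["ef", "aaebaccdaeddebacdfcddcafabdb"]

emit factor 1: 'ef' (i=0, period=2)
emit factor 2: 'aaebaccdaeddebacdfcddcafabdb' (i=2, period=28)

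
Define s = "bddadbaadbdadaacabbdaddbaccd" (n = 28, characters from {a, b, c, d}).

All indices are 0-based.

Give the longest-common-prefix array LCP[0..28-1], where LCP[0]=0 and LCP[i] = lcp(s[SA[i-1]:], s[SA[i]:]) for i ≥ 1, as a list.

sorted suffixes:
  #0 SA[0]=13  'aacabbdaddbaccd'
  #1 SA[1]=6  'aadbdadaacabbdaddbaccd'
  #2 SA[2]=16  'abbdaddbaccd'
  #3 SA[3]=14  'acabbdaddbaccd'
  #4 SA[4]=24  'accd'
  #5 SA[5]=11  'adaacabbdaddbaccd'
  #6 SA[6]=3  'adbaadbdadaacabbdaddbaccd'
  #7 SA[7]=7  'adbdadaacabbdaddbaccd'
  #8 SA[8]=20  'addbaccd'
  #9 SA[9]=5  'baadbdadaacabbdaddbaccd'
  #10 SA[10]=23  'baccd'
  #11 SA[11]=17  'bbdaddbaccd'
  #12 SA[12]=9  'bdadaacabbdaddbaccd'
  #13 SA[13]=18  'bdaddbaccd'
  #14 SA[14]=0  'bddadbaadbdadaacabbdaddbaccd'
  #15 SA[15]=15  'cabbdaddbaccd'
  #16 SA[16]=25  'ccd'
  #17 SA[17]=26  'cd'
  #18 SA[18]=27  'd'
  #19 SA[19]=12  'daacabbdaddbaccd'
  #20 SA[20]=10  'dadaacabbdaddbaccd'
  #21 SA[21]=2  'dadbaadbdadaacabbdaddbaccd'
  #22 SA[22]=19  'daddbaccd'
  #23 SA[23]=4  'dbaadbdadaacabbdaddbaccd'
  #24 SA[24]=22  'dbaccd'
  #25 SA[25]=8  'dbdadaacabbdaddbaccd'
  #26 SA[26]=1  'ddadbaadbdadaacabbdaddbaccd'
  #27 SA[27]=21  'ddbaccd'

SA = [13, 6, 16, 14, 24, 11, 3, 7, 20, 5, 23, 17, 9, 18, 0, 15, 25, 26, 27, 12, 10, 2, 19, 4, 22, 8, 1, 21]
rank  pair      lcp
   1  s[13:],s[6:]  2  'aa'
   2  s[6:],s[16:]  1  'a'
   3  s[16:],s[14:]  1  'a'
   4  s[14:],s[24:]  2  'ac'
   5  s[24:],s[11:]  1  'a'
   6  s[11:],s[3:]  2  'ad'
   7  s[3:],s[7:]  3  'adb'
   8  s[7:],s[20:]  2  'ad'
   9  s[20:],s[5:]  0  ''
  10  s[5:],s[23:]  2  'ba'
  11  s[23:],s[17:]  1  'b'
  12  s[17:],s[9:]  1  'b'
  13  s[9:],s[18:]  4  'bdad'
  14  s[18:],s[0:]  2  'bd'
  15  s[0:],s[15:]  0  ''
  16  s[15:],s[25:]  1  'c'
  17  s[25:],s[26:]  1  'c'
  18  s[26:],s[27:]  0  ''
  19  s[27:],s[12:]  1  'd'
  20  s[12:],s[10:]  2  'da'
  21  s[10:],s[2:]  3  'dad'
  22  s[2:],s[19:]  3  'dad'
  23  s[19:],s[4:]  1  'd'
  24  s[4:],s[22:]  3  'dba'
  25  s[22:],s[8:]  2  'db'
  26  s[8:],s[1:]  1  'd'
  27  s[1:],s[21:]  2  'dd'

[0, 2, 1, 1, 2, 1, 2, 3, 2, 0, 2, 1, 1, 4, 2, 0, 1, 1, 0, 1, 2, 3, 3, 1, 3, 2, 1, 2]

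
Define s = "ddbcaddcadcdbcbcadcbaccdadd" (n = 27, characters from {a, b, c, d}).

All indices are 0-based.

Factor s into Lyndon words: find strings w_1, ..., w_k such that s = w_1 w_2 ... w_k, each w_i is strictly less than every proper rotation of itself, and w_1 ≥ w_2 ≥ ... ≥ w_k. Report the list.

["d", "d", "bc", "addc", "adcdbcbc", "adcb", "accdadd"]

emit factor 1: 'd' (i=0, period=1)
emit factor 2: 'd' (i=1, period=1)
emit factor 3: 'bc' (i=2, period=2)
emit factor 4: 'addc' (i=4, period=4)
emit factor 5: 'adcdbcbc' (i=8, period=8)
emit factor 6: 'adcb' (i=16, period=4)
emit factor 7: 'accdadd' (i=20, period=7)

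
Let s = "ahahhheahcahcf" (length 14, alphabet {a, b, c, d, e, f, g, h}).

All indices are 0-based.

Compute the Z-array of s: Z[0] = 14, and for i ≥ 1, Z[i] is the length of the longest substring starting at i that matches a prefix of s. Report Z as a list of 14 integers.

Z[0]=14
i=1: outside box; Z[1]=0
i=2: outside box; Z[2]=2 extend→box=[2,4)
i=3: min(r-i=1, Z[1]=0)=0; Z[3]=0
i=4: outside box; Z[4]=0
i=5: outside box; Z[5]=0
i=6: outside box; Z[6]=0
i=7: outside box; Z[7]=2 extend→box=[7,9)
i=8: min(r-i=1, Z[1]=0)=0; Z[8]=0
i=9: outside box; Z[9]=0
i=10: outside box; Z[10]=2 extend→box=[10,12)
i=11: min(r-i=1, Z[1]=0)=0; Z[11]=0
i=12: outside box; Z[12]=0
i=13: outside box; Z[13]=0

[14, 0, 2, 0, 0, 0, 0, 2, 0, 0, 2, 0, 0, 0]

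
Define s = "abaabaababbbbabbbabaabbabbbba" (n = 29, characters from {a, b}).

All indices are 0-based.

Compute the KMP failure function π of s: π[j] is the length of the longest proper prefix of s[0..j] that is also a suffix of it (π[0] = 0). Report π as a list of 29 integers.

π[0] = 0
j=1 s[j]='b': π[1]=0 (border '')
j=2 s[j]='a': π[2]=1 (border 'a')
j=3 s[j]='a': k: 1→0; π[3]=1 (border 'a')
j=4 s[j]='b': π[4]=2 (border 'ab')
j=5 s[j]='a': π[5]=3 (border 'aba')
j=6 s[j]='a': π[6]=4 (border 'abaa')
j=7 s[j]='b': π[7]=5 (border 'abaab')
j=8 s[j]='a': π[8]=6 (border 'abaaba')
j=9 s[j]='b': k: 6→3→1; π[9]=2 (border 'ab')
j=10 s[j]='b': k: 2→0; π[10]=0 (border '')
j=11 s[j]='b': π[11]=0 (border '')
j=12 s[j]='b': π[12]=0 (border '')
j=13 s[j]='a': π[13]=1 (border 'a')
j=14 s[j]='b': π[14]=2 (border 'ab')
j=15 s[j]='b': k: 2→0; π[15]=0 (border '')
j=16 s[j]='b': π[16]=0 (border '')
j=17 s[j]='a': π[17]=1 (border 'a')
j=18 s[j]='b': π[18]=2 (border 'ab')
j=19 s[j]='a': π[19]=3 (border 'aba')
j=20 s[j]='a': π[20]=4 (border 'abaa')
j=21 s[j]='b': π[21]=5 (border 'abaab')
j=22 s[j]='b': k: 5→2→0; π[22]=0 (border '')
j=23 s[j]='a': π[23]=1 (border 'a')
j=24 s[j]='b': π[24]=2 (border 'ab')
j=25 s[j]='b': k: 2→0; π[25]=0 (border '')
j=26 s[j]='b': π[26]=0 (border '')
j=27 s[j]='b': π[27]=0 (border '')
j=28 s[j]='a': π[28]=1 (border 'a')

[0, 0, 1, 1, 2, 3, 4, 5, 6, 2, 0, 0, 0, 1, 2, 0, 0, 1, 2, 3, 4, 5, 0, 1, 2, 0, 0, 0, 1]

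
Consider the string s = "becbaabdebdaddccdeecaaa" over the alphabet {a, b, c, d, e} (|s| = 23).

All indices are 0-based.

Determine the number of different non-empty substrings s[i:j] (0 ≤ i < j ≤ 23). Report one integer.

rank | idx | suffix
   0 |  22 | a
   1 |  21 | aa
   2 |  20 | aaa
   3 |   4 | aabdebdaddccdeecaaa
   4 |   5 | abdebdaddccdeecaaa
   5 |  11 | addccdeecaaa
   6 |   3 | baabdebdaddccdeecaaa
   7 |   9 | bdaddccdeecaaa
   8 |   6 | bdebdaddccdeecaaa
   9 |   0 | becbaabdebdaddccdeecaaa
  10 |  19 | caaa
  11 |   2 | cbaabdebdaddccdeecaaa
  12 |  14 | ccdeecaaa
  13 |  15 | cdeecaaa
  14 |  10 | daddccdeecaaa
  15 |  13 | dccdeecaaa
  16 |  12 | ddccdeecaaa
  17 |   7 | debdaddccdeecaaa
  18 |  16 | deecaaa
  19 |   8 | ebdaddccdeecaaa
  20 |  18 | ecaaa
  21 |   1 | ecbaabdebdaddccdeecaaa
  22 |  17 | eecaaa

SA = [22, 21, 20, 4, 5, 11, 3, 9, 6, 0, 19, 2, 14, 15, 10, 13, 12, 7, 16, 8, 18, 1, 17]
[i] adj suffixes → lcp
  [1] 22/21 → 1 ('a')
  [2] 21/20 → 2 ('aa')
  [3] 20/4 → 2 ('aa')
  [4] 4/5 → 1 ('a')
  [5] 5/11 → 1 ('a')
  [6] 11/3 → 0 ('')
  [7] 3/9 → 1 ('b')
  [8] 9/6 → 2 ('bd')
  [9] 6/0 → 1 ('b')
  [10] 0/19 → 0 ('')
  [11] 19/2 → 1 ('c')
  [12] 2/14 → 1 ('c')
  [13] 14/15 → 1 ('c')
  [14] 15/10 → 0 ('')
  [15] 10/13 → 1 ('d')
  [16] 13/12 → 1 ('d')
  [17] 12/7 → 1 ('d')
  [18] 7/16 → 2 ('de')
  [19] 16/8 → 0 ('')
  [20] 8/18 → 1 ('e')
  [21] 18/1 → 2 ('ec')
  [22] 1/17 → 1 ('e')

n(n+1)/2 = 23·24/2 = 276
Σ LCP = 0 + 1 + 2 + 2 + 1 + 1 + 0 + 1 + 2 + 1 + 0 + 1 + 1 + 1 + 0 + 1 + 1 + 1 + 2 + 0 + 1 + 2 + 1 = 23
distinct = 276 − 23 = 253

253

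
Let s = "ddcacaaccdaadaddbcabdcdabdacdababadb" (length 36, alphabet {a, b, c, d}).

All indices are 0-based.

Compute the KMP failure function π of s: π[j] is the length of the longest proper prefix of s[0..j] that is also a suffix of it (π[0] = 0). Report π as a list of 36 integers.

π[0] = 0
j=1 s[j]='d': π[1]=1 (border 'd')
j=2 s[j]='c': k: 1→0; π[2]=0 (border '')
j=3 s[j]='a': π[3]=0 (border '')
j=4 s[j]='c': π[4]=0 (border '')
j=5 s[j]='a': π[5]=0 (border '')
j=6 s[j]='a': π[6]=0 (border '')
j=7 s[j]='c': π[7]=0 (border '')
j=8 s[j]='c': π[8]=0 (border '')
j=9 s[j]='d': π[9]=1 (border 'd')
j=10 s[j]='a': k: 1→0; π[10]=0 (border '')
j=11 s[j]='a': π[11]=0 (border '')
j=12 s[j]='d': π[12]=1 (border 'd')
j=13 s[j]='a': k: 1→0; π[13]=0 (border '')
j=14 s[j]='d': π[14]=1 (border 'd')
j=15 s[j]='d': π[15]=2 (border 'dd')
j=16 s[j]='b': k: 2→1→0; π[16]=0 (border '')
j=17 s[j]='c': π[17]=0 (border '')
j=18 s[j]='a': π[18]=0 (border '')
j=19 s[j]='b': π[19]=0 (border '')
j=20 s[j]='d': π[20]=1 (border 'd')
j=21 s[j]='c': k: 1→0; π[21]=0 (border '')
j=22 s[j]='d': π[22]=1 (border 'd')
j=23 s[j]='a': k: 1→0; π[23]=0 (border '')
j=24 s[j]='b': π[24]=0 (border '')
j=25 s[j]='d': π[25]=1 (border 'd')
j=26 s[j]='a': k: 1→0; π[26]=0 (border '')
j=27 s[j]='c': π[27]=0 (border '')
j=28 s[j]='d': π[28]=1 (border 'd')
j=29 s[j]='a': k: 1→0; π[29]=0 (border '')
j=30 s[j]='b': π[30]=0 (border '')
j=31 s[j]='a': π[31]=0 (border '')
j=32 s[j]='b': π[32]=0 (border '')
j=33 s[j]='a': π[33]=0 (border '')
j=34 s[j]='d': π[34]=1 (border 'd')
j=35 s[j]='b': k: 1→0; π[35]=0 (border '')

[0, 1, 0, 0, 0, 0, 0, 0, 0, 1, 0, 0, 1, 0, 1, 2, 0, 0, 0, 0, 1, 0, 1, 0, 0, 1, 0, 0, 1, 0, 0, 0, 0, 0, 1, 0]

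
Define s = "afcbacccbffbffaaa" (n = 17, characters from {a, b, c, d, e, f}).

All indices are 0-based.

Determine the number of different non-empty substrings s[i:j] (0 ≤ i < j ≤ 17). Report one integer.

134

rank | idx | suffix
   0 |  16 | a
   1 |  15 | aa
   2 |  14 | aaa
   3 |   4 | acccbffbffaaa
   4 |   0 | afcbacccbffbffaaa
   5 |   3 | bacccbffbffaaa
   6 |  11 | bffaaa
   7 |   8 | bffbffaaa
   8 |   2 | cbacccbffbffaaa
   9 |   7 | cbffbffaaa
  10 |   6 | ccbffbffaaa
  11 |   5 | cccbffbffaaa
  12 |  13 | faaa
  13 |  10 | fbffaaa
  14 |   1 | fcbacccbffbffaaa
  15 |  12 | ffaaa
  16 |   9 | ffbffaaa

SA = [16, 15, 14, 4, 0, 3, 11, 8, 2, 7, 6, 5, 13, 10, 1, 12, 9]
[i] adj suffixes → lcp
  [1] 16/15 → 1 ('a')
  [2] 15/14 → 2 ('aa')
  [3] 14/4 → 1 ('a')
  [4] 4/0 → 1 ('a')
  [5] 0/3 → 0 ('')
  [6] 3/11 → 1 ('b')
  [7] 11/8 → 3 ('bff')
  [8] 8/2 → 0 ('')
  [9] 2/7 → 2 ('cb')
  [10] 7/6 → 1 ('c')
  [11] 6/5 → 2 ('cc')
  [12] 5/13 → 0 ('')
  [13] 13/10 → 1 ('f')
  [14] 10/1 → 1 ('f')
  [15] 1/12 → 1 ('f')
  [16] 12/9 → 2 ('ff')

n(n+1)/2 = 17·18/2 = 153
Σ LCP = 0 + 1 + 2 + 1 + 1 + 0 + 1 + 3 + 0 + 2 + 1 + 2 + 0 + 1 + 1 + 1 + 2 = 19
distinct = 153 − 19 = 134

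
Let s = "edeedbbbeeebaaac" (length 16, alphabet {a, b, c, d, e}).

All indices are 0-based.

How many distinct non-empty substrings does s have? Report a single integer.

sorted suffixes:
  #0 SA[0]=12  'aaac'
  #1 SA[1]=13  'aac'
  #2 SA[2]=14  'ac'
  #3 SA[3]=11  'baaac'
  #4 SA[4]=5  'bbbeeebaaac'
  #5 SA[5]=6  'bbeeebaaac'
  #6 SA[6]=7  'beeebaaac'
  #7 SA[7]=15  'c'
  #8 SA[8]=4  'dbbbeeebaaac'
  #9 SA[9]=1  'deedbbbeeebaaac'
  #10 SA[10]=10  'ebaaac'
  #11 SA[11]=3  'edbbbeeebaaac'
  #12 SA[12]=0  'edeedbbbeeebaaac'
  #13 SA[13]=9  'eebaaac'
  #14 SA[14]=2  'eedbbbeeebaaac'
  #15 SA[15]=8  'eeebaaac'

SA = [12, 13, 14, 11, 5, 6, 7, 15, 4, 1, 10, 3, 0, 9, 2, 8]
i: (SA[i-1],SA[i]) lcp shared
  1: (12,13) 2 'aa'
  2: (13,14) 1 'a'
  3: (14,11) 0 ''
  4: (11,5) 1 'b'
  5: (5,6) 2 'bb'
  6: (6,7) 1 'b'
  7: (7,15) 0 ''
  8: (15,4) 0 ''
  9: (4,1) 1 'd'
  10: (1,10) 0 ''
  11: (10,3) 1 'e'
  12: (3,0) 2 'ed'
  13: (0,9) 1 'e'
  14: (9,2) 2 'ee'
  15: (2,8) 2 'ee'

n(n+1)/2 = 16·17/2 = 136
Σ LCP = 0 + 2 + 1 + 0 + 1 + 2 + 1 + 0 + 0 + 1 + 0 + 1 + 2 + 1 + 2 + 2 = 16
distinct = 136 − 16 = 120

120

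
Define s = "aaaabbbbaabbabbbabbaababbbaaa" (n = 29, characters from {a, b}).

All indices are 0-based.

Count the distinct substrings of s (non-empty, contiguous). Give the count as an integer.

347

sorted suffixes:
  #0 SA[0]=28  'a'
  #1 SA[1]=27  'aa'
  #2 SA[2]=26  'aaa'
  #3 SA[3]=0  'aaaabbbbaabbabbbabbaababbbaaa'
  #4 SA[4]=1  'aaabbbbaabbabbbabbaababbbaaa'
  #5 SA[5]=19  'aababbbaaa'
  #6 SA[6]=8  'aabbabbbabbaababbbaaa'
  #7 SA[7]=2  'aabbbbaabbabbbabbaababbbaaa'
  #8 SA[8]=20  'ababbbaaa'
  #9 SA[9]=16  'abbaababbbaaa'
  #10 SA[10]=9  'abbabbbabbaababbbaaa'
  #11 SA[11]=22  'abbbaaa'
  #12 SA[12]=12  'abbbabbaababbbaaa'
  #13 SA[13]=3  'abbbbaabbabbbabbaababbbaaa'
  #14 SA[14]=25  'baaa'
  #15 SA[15]=18  'baababbbaaa'
  #16 SA[16]=7  'baabbabbbabbaababbbaaa'
  #17 SA[17]=15  'babbaababbbaaa'
  #18 SA[18]=21  'babbbaaa'
  #19 SA[19]=11  'babbbabbaababbbaaa'
  #20 SA[20]=24  'bbaaa'
  #21 SA[21]=17  'bbaababbbaaa'
  #22 SA[22]=6  'bbaabbabbbabbaababbbaaa'
  #23 SA[23]=14  'bbabbaababbbaaa'
  #24 SA[24]=10  'bbabbbabbaababbbaaa'
  #25 SA[25]=23  'bbbaaa'
  #26 SA[26]=5  'bbbaabbabbbabbaababbbaaa'
  #27 SA[27]=13  'bbbabbaababbbaaa'
  #28 SA[28]=4  'bbbbaabbabbbabbaababbbaaa'

SA = [28, 27, 26, 0, 1, 19, 8, 2, 20, 16, 9, 22, 12, 3, 25, 18, 7, 15, 21, 11, 24, 17, 6, 14, 10, 23, 5, 13, 4]
[i] adj suffixes → lcp
  [1] 28/27 → 1 ('a')
  [2] 27/26 → 2 ('aa')
  [3] 26/0 → 3 ('aaa')
  [4] 0/1 → 3 ('aaa')
  [5] 1/19 → 2 ('aa')
  [6] 19/8 → 3 ('aab')
  [7] 8/2 → 4 ('aabb')
  [8] 2/20 → 1 ('a')
  [9] 20/16 → 2 ('ab')
  [10] 16/9 → 4 ('abba')
  [11] 9/22 → 3 ('abb')
  [12] 22/12 → 5 ('abbba')
  [13] 12/3 → 4 ('abbb')
  [14] 3/25 → 0 ('')
  [15] 25/18 → 3 ('baa')
  [16] 18/7 → 4 ('baab')
  [17] 7/15 → 2 ('ba')
  [18] 15/21 → 4 ('babb')
  [19] 21/11 → 6 ('babbba')
  [20] 11/24 → 1 ('b')
  [21] 24/17 → 4 ('bbaa')
  [22] 17/6 → 5 ('bbaab')
  [23] 6/14 → 3 ('bba')
  [24] 14/10 → 5 ('bbabb')
  [25] 10/23 → 2 ('bb')
  [26] 23/5 → 5 ('bbbaa')
  [27] 5/13 → 4 ('bbba')
  [28] 13/4 → 3 ('bbb')

n(n+1)/2 = 29·30/2 = 435
Σ LCP = 0 + 1 + 2 + 3 + 3 + 2 + 3 + 4 + 1 + 2 + 4 + 3 + 5 + 4 + 0 + 3 + 4 + 2 + 4 + 6 + 1 + 4 + 5 + 3 + 5 + 2 + 5 + 4 + 3 = 88
distinct = 435 − 88 = 347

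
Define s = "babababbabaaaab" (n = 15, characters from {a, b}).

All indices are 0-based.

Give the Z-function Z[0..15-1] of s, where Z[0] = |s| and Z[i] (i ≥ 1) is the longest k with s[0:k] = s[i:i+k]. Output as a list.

Z[0]=15
i=1: i≥r, start 0; Z[1]=0
i=2: i≥r, start 0; Z[2]=5 scan→box=[2,7)
i=3: min(r-i=4, Z[1]=0)=0; Z[3]=0
i=4: min(r-i=3, Z[2]=5)=3; Z[4]=3
i=5: min(r-i=2, Z[3]=0)=0; Z[5]=0
i=6: min(r-i=1, Z[4]=3)=1; Z[6]=1
i=7: i≥r, start 0; Z[7]=4 scan→box=[7,11)
i=8: min(r-i=3, Z[1]=0)=0; Z[8]=0
i=9: min(r-i=2, Z[2]=5)=2; Z[9]=2
i=10: min(r-i=1, Z[3]=0)=0; Z[10]=0
i=11: i≥r, start 0; Z[11]=0
i=12: i≥r, start 0; Z[12]=0
i=13: i≥r, start 0; Z[13]=0
i=14: i≥r, start 0; Z[14]=1 scan→box=[14,15)

[15, 0, 5, 0, 3, 0, 1, 4, 0, 2, 0, 0, 0, 0, 1]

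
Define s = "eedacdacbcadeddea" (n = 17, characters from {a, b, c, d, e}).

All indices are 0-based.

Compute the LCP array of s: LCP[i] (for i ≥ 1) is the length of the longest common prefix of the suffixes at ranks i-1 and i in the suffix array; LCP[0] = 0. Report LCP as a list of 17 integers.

rank→(start, suffix):
  0 → (16, 'a')
  1 → (6, 'acbcadeddea')
  2 → (3, 'acdacbcadeddea')
  3 → (10, 'adeddea')
  4 → (8, 'bcadeddea')
  5 → (9, 'cadeddea')
  6 → (7, 'cbcadeddea')
  7 → (4, 'cdacbcadeddea')
  8 → (5, 'dacbcadeddea')
  9 → (2, 'dacdacbcadeddea')
  10 → (13, 'ddea')
  11 → (14, 'dea')
  12 → (11, 'deddea')
  13 → (15, 'ea')
  14 → (1, 'edacdacbcadeddea')
  15 → (12, 'eddea')
  16 → (0, 'eedacdacbcadeddea')

SA = [16, 6, 3, 10, 8, 9, 7, 4, 5, 2, 13, 14, 11, 15, 1, 12, 0]
rank  pair      lcp
   1  s[16:],s[6:]  1  'a'
   2  s[6:],s[3:]  2  'ac'
   3  s[3:],s[10:]  1  'a'
   4  s[10:],s[8:]  0  ''
   5  s[8:],s[9:]  0  ''
   6  s[9:],s[7:]  1  'c'
   7  s[7:],s[4:]  1  'c'
   8  s[4:],s[5:]  0  ''
   9  s[5:],s[2:]  3  'dac'
  10  s[2:],s[13:]  1  'd'
  11  s[13:],s[14:]  1  'd'
  12  s[14:],s[11:]  2  'de'
  13  s[11:],s[15:]  0  ''
  14  s[15:],s[1:]  1  'e'
  15  s[1:],s[12:]  2  'ed'
  16  s[12:],s[0:]  1  'e'

[0, 1, 2, 1, 0, 0, 1, 1, 0, 3, 1, 1, 2, 0, 1, 2, 1]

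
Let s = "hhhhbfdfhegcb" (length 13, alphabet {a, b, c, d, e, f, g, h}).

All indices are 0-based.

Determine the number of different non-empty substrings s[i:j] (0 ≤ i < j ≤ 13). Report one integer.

82

rank | idx | suffix
   0 |  12 | b
   1 |   4 | bfdfhegcb
   2 |  11 | cb
   3 |   6 | dfhegcb
   4 |   9 | egcb
   5 |   5 | fdfhegcb
   6 |   7 | fhegcb
   7 |  10 | gcb
   8 |   3 | hbfdfhegcb
   9 |   8 | hegcb
  10 |   2 | hhbfdfhegcb
  11 |   1 | hhhbfdfhegcb
  12 |   0 | hhhhbfdfhegcb

SA = [12, 4, 11, 6, 9, 5, 7, 10, 3, 8, 2, 1, 0]
[i] adj suffixes → lcp
  [1] 12/4 → 1 ('b')
  [2] 4/11 → 0 ('')
  [3] 11/6 → 0 ('')
  [4] 6/9 → 0 ('')
  [5] 9/5 → 0 ('')
  [6] 5/7 → 1 ('f')
  [7] 7/10 → 0 ('')
  [8] 10/3 → 0 ('')
  [9] 3/8 → 1 ('h')
  [10] 8/2 → 1 ('h')
  [11] 2/1 → 2 ('hh')
  [12] 1/0 → 3 ('hhh')

n(n+1)/2 = 13·14/2 = 91
Σ LCP = 0 + 1 + 0 + 0 + 0 + 0 + 1 + 0 + 0 + 1 + 1 + 2 + 3 = 9
distinct = 91 − 9 = 82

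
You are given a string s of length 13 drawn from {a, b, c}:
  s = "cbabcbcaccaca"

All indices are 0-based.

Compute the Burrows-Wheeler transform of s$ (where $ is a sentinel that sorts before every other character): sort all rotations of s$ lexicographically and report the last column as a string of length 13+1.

acbccccaacb$ba

rank  rotation        last
    0  $cbabcbcaccaca  a
    1  a$cbabcbcaccac  c
    2  abcbcaccaca$cb  b
    3  aca$cbabcbcacc  c
    4  accaca$cbabcbc  c
    5  babcbcaccaca$c  c
    6  bcaccaca$cbabc  c
    7  bcbcaccaca$cba  a
    8  ca$cbabcbcacca  a
    9  caca$cbabcbcac  c
   10  caccaca$cbabcb  b
   11  cbabcbcaccaca$  $
   12  cbcaccaca$cbab  b
   13  ccaca$cbabcbca  a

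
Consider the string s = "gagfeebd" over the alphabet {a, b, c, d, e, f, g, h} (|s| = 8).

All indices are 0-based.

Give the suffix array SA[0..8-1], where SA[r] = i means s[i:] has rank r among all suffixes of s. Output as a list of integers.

rank→(start, suffix):
  0 → (1, 'agfeebd')
  1 → (6, 'bd')
  2 → (7, 'd')
  3 → (5, 'ebd')
  4 → (4, 'eebd')
  5 → (3, 'feebd')
  6 → (0, 'gagfeebd')
  7 → (2, 'gfeebd')

[1, 6, 7, 5, 4, 3, 0, 2]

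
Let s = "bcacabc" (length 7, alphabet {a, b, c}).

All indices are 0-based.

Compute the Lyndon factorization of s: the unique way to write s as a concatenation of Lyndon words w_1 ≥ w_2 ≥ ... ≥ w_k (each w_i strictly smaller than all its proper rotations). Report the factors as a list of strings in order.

emit factor 1: 'bc' (i=0, period=2)
emit factor 2: 'ac' (i=2, period=2)
emit factor 3: 'abc' (i=4, period=3)

["bc", "ac", "abc"]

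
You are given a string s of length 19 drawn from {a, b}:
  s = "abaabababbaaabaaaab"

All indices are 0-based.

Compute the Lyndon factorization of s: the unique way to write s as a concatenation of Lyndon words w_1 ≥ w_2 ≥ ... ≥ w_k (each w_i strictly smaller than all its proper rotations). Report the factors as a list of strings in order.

["ab", "aabababb", "aaab", "aaaab"]

emit factor 1: 'ab' (i=0, period=2)
emit factor 2: 'aabababb' (i=2, period=8)
emit factor 3: 'aaab' (i=10, period=4)
emit factor 4: 'aaaab' (i=14, period=5)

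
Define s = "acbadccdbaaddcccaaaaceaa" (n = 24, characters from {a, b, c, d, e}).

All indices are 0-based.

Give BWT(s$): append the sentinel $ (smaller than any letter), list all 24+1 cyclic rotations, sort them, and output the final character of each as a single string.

rank  rotation                   last
    0  $acbadccdbaaddcccaaaaceaa  a
    1  a$acbadccdbaaddcccaaaacea  a
    2  aa$acbadccdbaaddcccaaaace  e
    3  aaaaceaa$acbadccdbaaddccc  c
    4  aaaceaa$acbadccdbaaddccca  a
    5  aaceaa$acbadccdbaaddcccaa  a
    6  aaddcccaaaaceaa$acbadccdb  b
    7  acbadccdbaaddcccaaaaceaa$  $
    8  aceaa$acbadccdbaaddcccaaa  a
    9  adccdbaaddcccaaaaceaa$acb  b
   10  addcccaaaaceaa$acbadccdba  a
   11  baaddcccaaaaceaa$acbadccd  d
   12  badccdbaaddcccaaaaceaa$ac  c
   13  caaaaceaa$acbadccdbaaddcc  c
   14  cbadccdbaaddcccaaaaceaa$a  a
   15  ccaaaaceaa$acbadccdbaaddc  c
   16  cccaaaaceaa$acbadccdbaadd  d
   17  ccdbaaddcccaaaaceaa$acbad  d
   18  cdbaaddcccaaaaceaa$acbadc  c
   19  ceaa$acbadccdbaaddcccaaaa  a
   20  dbaaddcccaaaaceaa$acbadcc  c
   21  dcccaaaaceaa$acbadccdbaad  d
   22  dccdbaaddcccaaaaceaa$acba  a
   23  ddcccaaaaceaa$acbadccdbaa  a
   24  eaa$acbadccdbaaddcccaaaac  c

aaecaab$abadccacddcacdaac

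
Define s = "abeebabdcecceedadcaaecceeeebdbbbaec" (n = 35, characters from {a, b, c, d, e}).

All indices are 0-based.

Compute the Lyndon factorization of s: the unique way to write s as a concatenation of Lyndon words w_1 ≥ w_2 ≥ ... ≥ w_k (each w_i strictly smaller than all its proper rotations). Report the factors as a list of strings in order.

emit factor 1: 'abeeb' (i=0, period=5)
emit factor 2: 'abdcecceedadc' (i=5, period=13)
emit factor 3: 'aaecceeeebdbbbaec' (i=18, period=17)

["abeeb", "abdcecceedadc", "aaecceeeebdbbbaec"]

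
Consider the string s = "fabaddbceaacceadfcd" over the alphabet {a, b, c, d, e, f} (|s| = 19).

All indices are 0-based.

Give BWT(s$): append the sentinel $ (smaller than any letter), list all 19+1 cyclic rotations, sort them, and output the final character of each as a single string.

rank  rotation              last
    0  $fabaddbceaacceadfcd  d
    1  aacceadfcd$fabaddbce  e
    2  abaddbceaacceadfcd$f  f
    3  acceadfcd$fabaddbcea  a
    4  addbceaacceadfcd$fab  b
    5  adfcd$fabaddbceaacce  e
    6  baddbceaacceadfcd$fa  a
    7  bceaacceadfcd$fabadd  d
    8  cceadfcd$fabaddbceaa  a
    9  cd$fabaddbceaacceadf  f
   10  ceaacceadfcd$fabaddb  b
   11  ceadfcd$fabaddbceaac  c
   12  d$fabaddbceaacceadfc  c
   13  dbceaacceadfcd$fabad  d
   14  ddbceaacceadfcd$faba  a
   15  dfcd$fabaddbceaaccea  a
   16  eaacceadfcd$fabaddbc  c
   17  eadfcd$fabaddbceaacc  c
   18  fabaddbceaacceadfcd$  $
   19  fcd$fabaddbceaaccead  d

defabeadafbccdaacc$d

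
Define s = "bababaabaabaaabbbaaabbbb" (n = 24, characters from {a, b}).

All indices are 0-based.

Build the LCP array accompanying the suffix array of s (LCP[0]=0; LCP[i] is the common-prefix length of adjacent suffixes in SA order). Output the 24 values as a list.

sorted suffixes:
  #0 SA[0]=11  'aaabbbaaabbbb'
  #1 SA[1]=17  'aaabbbb'
  #2 SA[2]=8  'aabaaabbbaaabbbb'
  #3 SA[3]=5  'aabaabaaabbbaaabbbb'
  #4 SA[4]=12  'aabbbaaabbbb'
  #5 SA[5]=18  'aabbbb'
  #6 SA[6]=9  'abaaabbbaaabbbb'
  #7 SA[7]=6  'abaabaaabbbaaabbbb'
  #8 SA[8]=3  'abaabaabaaabbbaaabbbb'
  #9 SA[9]=1  'ababaabaabaaabbbaaabbbb'
  #10 SA[10]=13  'abbbaaabbbb'
  #11 SA[11]=19  'abbbb'
  #12 SA[12]=23  'b'
  #13 SA[13]=10  'baaabbbaaabbbb'
  #14 SA[14]=16  'baaabbbb'
  #15 SA[15]=7  'baabaaabbbaaabbbb'
  #16 SA[16]=4  'baabaabaaabbbaaabbbb'
  #17 SA[17]=2  'babaabaabaaabbbaaabbbb'
  #18 SA[18]=0  'bababaabaabaaabbbaaabbbb'
  #19 SA[19]=22  'bb'
  #20 SA[20]=15  'bbaaabbbb'
  #21 SA[21]=21  'bbb'
  #22 SA[22]=14  'bbbaaabbbb'
  #23 SA[23]=20  'bbbb'

SA = [11, 17, 8, 5, 12, 18, 9, 6, 3, 1, 13, 19, 23, 10, 16, 7, 4, 2, 0, 22, 15, 21, 14, 20]
[i] adj suffixes → lcp
  [1] 11/17 → 6 ('aaabbb')
  [2] 17/8 → 2 ('aa')
  [3] 8/5 → 5 ('aabaa')
  [4] 5/12 → 3 ('aab')
  [5] 12/18 → 5 ('aabbb')
  [6] 18/9 → 1 ('a')
  [7] 9/6 → 4 ('abaa')
  [8] 6/3 → 7 ('abaabaa')
  [9] 3/1 → 3 ('aba')
  [10] 1/13 → 2 ('ab')
  [11] 13/19 → 4 ('abbb')
  [12] 19/23 → 0 ('')
  [13] 23/10 → 1 ('b')
  [14] 10/16 → 7 ('baaabbb')
  [15] 16/7 → 3 ('baa')
  [16] 7/4 → 6 ('baabaa')
  [17] 4/2 → 2 ('ba')
  [18] 2/0 → 4 ('baba')
  [19] 0/22 → 1 ('b')
  [20] 22/15 → 2 ('bb')
  [21] 15/21 → 2 ('bb')
  [22] 21/14 → 3 ('bbb')
  [23] 14/20 → 3 ('bbb')

[0, 6, 2, 5, 3, 5, 1, 4, 7, 3, 2, 4, 0, 1, 7, 3, 6, 2, 4, 1, 2, 2, 3, 3]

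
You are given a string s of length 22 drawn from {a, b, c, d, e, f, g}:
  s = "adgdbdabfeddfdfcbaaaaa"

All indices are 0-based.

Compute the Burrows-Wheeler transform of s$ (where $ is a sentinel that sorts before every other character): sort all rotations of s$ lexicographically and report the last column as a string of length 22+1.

rank  rotation                 last
    0  $adgdbdabfeddfdfcbaaaaa  a
    1  a$adgdbdabfeddfdfcbaaaa  a
    2  aa$adgdbdabfeddfdfcbaaa  a
    3  aaa$adgdbdabfeddfdfcbaa  a
    4  aaaa$adgdbdabfeddfdfcba  a
    5  aaaaa$adgdbdabfeddfdfcb  b
    6  abfeddfdfcbaaaaa$adgdbd  d
    7  adgdbdabfeddfdfcbaaaaa$  $
    8  baaaaa$adgdbdabfeddfdfc  c
    9  bdabfeddfdfcbaaaaa$adgd  d
   10  bfeddfdfcbaaaaa$adgdbda  a
   11  cbaaaaa$adgdbdabfeddfdf  f
   12  dabfeddfdfcbaaaaa$adgdb  b
   13  dbdabfeddfdfcbaaaaa$adg  g
   14  ddfdfcbaaaaa$adgdbdabfe  e
   15  dfcbaaaaa$adgdbdabfeddf  f
   16  dfdfcbaaaaa$adgdbdabfed  d
   17  dgdbdabfeddfdfcbaaaaa$a  a
   18  eddfdfcbaaaaa$adgdbdabf  f
   19  fcbaaaaa$adgdbdabfeddfd  d
   20  fdfcbaaaaa$adgdbdabfedd  d
   21  feddfdfcbaaaaa$adgdbdab  b
   22  gdbdabfeddfdfcbaaaaa$ad  d

aaaaabd$cdafbgefdafddbd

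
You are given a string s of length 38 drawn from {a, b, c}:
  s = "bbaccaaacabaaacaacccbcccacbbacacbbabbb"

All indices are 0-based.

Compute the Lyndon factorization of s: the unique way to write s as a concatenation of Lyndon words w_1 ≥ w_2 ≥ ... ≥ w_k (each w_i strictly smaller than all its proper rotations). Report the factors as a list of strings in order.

["b", "b", "acc", "aaacab", "aaacaacccbcccacbbacacbbabbb"]

emit factor 1: 'b' (i=0, period=1)
emit factor 2: 'b' (i=1, period=1)
emit factor 3: 'acc' (i=2, period=3)
emit factor 4: 'aaacab' (i=5, period=6)
emit factor 5: 'aaacaacccbcccacbbacacbbabbb' (i=11, period=27)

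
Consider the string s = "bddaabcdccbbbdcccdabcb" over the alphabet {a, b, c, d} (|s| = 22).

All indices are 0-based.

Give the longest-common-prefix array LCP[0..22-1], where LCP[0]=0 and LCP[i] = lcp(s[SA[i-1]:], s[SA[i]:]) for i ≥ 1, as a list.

rank | idx | suffix
   0 |   3 | aabcdccbbbdcccdabcb
   1 |  18 | abcb
   2 |   4 | abcdccbbbdcccdabcb
   3 |  21 | b
   4 |  10 | bbbdcccdabcb
   5 |  11 | bbdcccdabcb
   6 |  19 | bcb
   7 |   5 | bcdccbbbdcccdabcb
   8 |  12 | bdcccdabcb
   9 |   0 | bddaabcdccbbbdcccdabcb
  10 |  20 | cb
  11 |   9 | cbbbdcccdabcb
  12 |   8 | ccbbbdcccdabcb
  13 |  14 | cccdabcb
  14 |  15 | ccdabcb
  15 |  16 | cdabcb
  16 |   6 | cdccbbbdcccdabcb
  17 |   2 | daabcdccbbbdcccdabcb
  18 |  17 | dabcb
  19 |   7 | dccbbbdcccdabcb
  20 |  13 | dcccdabcb
  21 |   1 | ddaabcdccbbbdcccdabcb

SA = [3, 18, 4, 21, 10, 11, 19, 5, 12, 0, 20, 9, 8, 14, 15, 16, 6, 2, 17, 7, 13, 1]
[i] adj suffixes → lcp
  [1] 3/18 → 1 ('a')
  [2] 18/4 → 3 ('abc')
  [3] 4/21 → 0 ('')
  [4] 21/10 → 1 ('b')
  [5] 10/11 → 2 ('bb')
  [6] 11/19 → 1 ('b')
  [7] 19/5 → 2 ('bc')
  [8] 5/12 → 1 ('b')
  [9] 12/0 → 2 ('bd')
  [10] 0/20 → 0 ('')
  [11] 20/9 → 2 ('cb')
  [12] 9/8 → 1 ('c')
  [13] 8/14 → 2 ('cc')
  [14] 14/15 → 2 ('cc')
  [15] 15/16 → 1 ('c')
  [16] 16/6 → 2 ('cd')
  [17] 6/2 → 0 ('')
  [18] 2/17 → 2 ('da')
  [19] 17/7 → 1 ('d')
  [20] 7/13 → 3 ('dcc')
  [21] 13/1 → 1 ('d')

[0, 1, 3, 0, 1, 2, 1, 2, 1, 2, 0, 2, 1, 2, 2, 1, 2, 0, 2, 1, 3, 1]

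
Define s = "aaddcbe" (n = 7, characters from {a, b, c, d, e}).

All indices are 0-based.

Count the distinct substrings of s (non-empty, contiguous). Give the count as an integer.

rank→(start, suffix):
  0 → (0, 'aaddcbe')
  1 → (1, 'addcbe')
  2 → (5, 'be')
  3 → (4, 'cbe')
  4 → (3, 'dcbe')
  5 → (2, 'ddcbe')
  6 → (6, 'e')

SA = [0, 1, 5, 4, 3, 2, 6]
rank  pair      lcp
   1  s[0:],s[1:]  1  'a'
   2  s[1:],s[5:]  0  ''
   3  s[5:],s[4:]  0  ''
   4  s[4:],s[3:]  0  ''
   5  s[3:],s[2:]  1  'd'
   6  s[2:],s[6:]  0  ''

n(n+1)/2 = 7·8/2 = 28
Σ LCP = 0 + 1 + 0 + 0 + 0 + 1 + 0 = 2
distinct = 28 − 2 = 26

26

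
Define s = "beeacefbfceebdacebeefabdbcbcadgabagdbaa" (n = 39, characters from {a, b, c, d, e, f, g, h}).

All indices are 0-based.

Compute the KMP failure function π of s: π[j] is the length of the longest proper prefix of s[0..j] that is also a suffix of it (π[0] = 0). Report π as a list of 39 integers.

π[0] = 0
j=1 s[j]='e': π[1]=0 (border '')
j=2 s[j]='e': π[2]=0 (border '')
j=3 s[j]='a': π[3]=0 (border '')
j=4 s[j]='c': π[4]=0 (border '')
j=5 s[j]='e': π[5]=0 (border '')
j=6 s[j]='f': π[6]=0 (border '')
j=7 s[j]='b': π[7]=1 (border 'b')
j=8 s[j]='f': k: 1→0; π[8]=0 (border '')
j=9 s[j]='c': π[9]=0 (border '')
j=10 s[j]='e': π[10]=0 (border '')
j=11 s[j]='e': π[11]=0 (border '')
j=12 s[j]='b': π[12]=1 (border 'b')
j=13 s[j]='d': k: 1→0; π[13]=0 (border '')
j=14 s[j]='a': π[14]=0 (border '')
j=15 s[j]='c': π[15]=0 (border '')
j=16 s[j]='e': π[16]=0 (border '')
j=17 s[j]='b': π[17]=1 (border 'b')
j=18 s[j]='e': π[18]=2 (border 'be')
j=19 s[j]='e': π[19]=3 (border 'bee')
j=20 s[j]='f': k: 3→0; π[20]=0 (border '')
j=21 s[j]='a': π[21]=0 (border '')
j=22 s[j]='b': π[22]=1 (border 'b')
j=23 s[j]='d': k: 1→0; π[23]=0 (border '')
j=24 s[j]='b': π[24]=1 (border 'b')
j=25 s[j]='c': k: 1→0; π[25]=0 (border '')
j=26 s[j]='b': π[26]=1 (border 'b')
j=27 s[j]='c': k: 1→0; π[27]=0 (border '')
j=28 s[j]='a': π[28]=0 (border '')
j=29 s[j]='d': π[29]=0 (border '')
j=30 s[j]='g': π[30]=0 (border '')
j=31 s[j]='a': π[31]=0 (border '')
j=32 s[j]='b': π[32]=1 (border 'b')
j=33 s[j]='a': k: 1→0; π[33]=0 (border '')
j=34 s[j]='g': π[34]=0 (border '')
j=35 s[j]='d': π[35]=0 (border '')
j=36 s[j]='b': π[36]=1 (border 'b')
j=37 s[j]='a': k: 1→0; π[37]=0 (border '')
j=38 s[j]='a': π[38]=0 (border '')

[0, 0, 0, 0, 0, 0, 0, 1, 0, 0, 0, 0, 1, 0, 0, 0, 0, 1, 2, 3, 0, 0, 1, 0, 1, 0, 1, 0, 0, 0, 0, 0, 1, 0, 0, 0, 1, 0, 0]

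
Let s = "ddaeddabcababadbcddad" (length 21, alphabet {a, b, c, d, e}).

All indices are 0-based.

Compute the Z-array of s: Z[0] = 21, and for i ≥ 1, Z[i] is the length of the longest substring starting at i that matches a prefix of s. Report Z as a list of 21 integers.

[21, 1, 0, 0, 3, 1, 0, 0, 0, 0, 0, 0, 0, 0, 1, 0, 0, 3, 1, 0, 1]

Z[0]=21
i=1: outside box; Z[1]=1 grow→box=[1,2)
i=2: outside box; Z[2]=0
i=3: outside box; Z[3]=0
i=4: outside box; Z[4]=3 grow→box=[4,7)
i=5: min(r-i=2, Z[1]=1)=1; Z[5]=1
i=6: min(r-i=1, Z[2]=0)=0; Z[6]=0
i=7: outside box; Z[7]=0
i=8: outside box; Z[8]=0
i=9: outside box; Z[9]=0
i=10: outside box; Z[10]=0
i=11: outside box; Z[11]=0
i=12: outside box; Z[12]=0
i=13: outside box; Z[13]=0
i=14: outside box; Z[14]=1 grow→box=[14,15)
i=15: outside box; Z[15]=0
i=16: outside box; Z[16]=0
i=17: outside box; Z[17]=3 grow→box=[17,20)
i=18: min(r-i=2, Z[1]=1)=1; Z[18]=1
i=19: min(r-i=1, Z[2]=0)=0; Z[19]=0
i=20: outside box; Z[20]=1 grow→box=[20,21)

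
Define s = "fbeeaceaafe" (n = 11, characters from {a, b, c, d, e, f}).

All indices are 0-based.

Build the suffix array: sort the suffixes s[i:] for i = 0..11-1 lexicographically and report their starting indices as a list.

[7, 4, 8, 1, 5, 10, 6, 3, 2, 0, 9]

rank | idx | suffix
   0 |   7 | aafe
   1 |   4 | aceaafe
   2 |   8 | afe
   3 |   1 | beeaceaafe
   4 |   5 | ceaafe
   5 |  10 | e
   6 |   6 | eaafe
   7 |   3 | eaceaafe
   8 |   2 | eeaceaafe
   9 |   0 | fbeeaceaafe
  10 |   9 | fe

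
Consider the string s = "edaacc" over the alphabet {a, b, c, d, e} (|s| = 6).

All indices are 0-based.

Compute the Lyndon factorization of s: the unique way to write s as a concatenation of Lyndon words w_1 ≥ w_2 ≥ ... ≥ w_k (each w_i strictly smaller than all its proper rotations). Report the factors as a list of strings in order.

["e", "d", "aacc"]

emit factor 1: 'e' (i=0, period=1)
emit factor 2: 'd' (i=1, period=1)
emit factor 3: 'aacc' (i=2, period=4)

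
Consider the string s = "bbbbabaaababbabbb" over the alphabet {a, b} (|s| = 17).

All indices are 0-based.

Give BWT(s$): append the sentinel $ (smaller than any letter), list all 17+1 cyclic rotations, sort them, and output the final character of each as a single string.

rank  rotation            last
    0  $bbbbabaaababbabbb  b
    1  aaababbabbb$bbbbab  b
    2  aababbabbb$bbbbaba  a
    3  abaaababbabbb$bbbb  b
    4  ababbabbb$bbbbabaa  a
    5  abbabbb$bbbbabaaab  b
    6  abbb$bbbbabaaababb  b
    7  b$bbbbabaaababbabb  b
    8  baaababbabbb$bbbba  a
    9  babaaababbabbb$bbb  b
   10  babbabbb$bbbbabaaa  a
   11  babbb$bbbbabaaabab  b
   12  bb$bbbbabaaababbab  b
   13  bbabaaababbabbb$bb  b
   14  bbabbb$bbbbabaaaba  a
   15  bbb$bbbbabaaababba  a
   16  bbbabaaababbabbb$b  b
   17  bbbbabaaababbabbb$  $

bbababbbababbbaab$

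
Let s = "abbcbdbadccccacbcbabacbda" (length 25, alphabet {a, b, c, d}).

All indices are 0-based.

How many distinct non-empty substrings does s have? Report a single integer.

289

rank | idx | suffix
   0 |  24 | a
   1 |  18 | abacbda
   2 |   0 | abbcbdbadccccacbcbabacbda
   3 |  13 | acbcbabacbda
   4 |  20 | acbda
   5 |   7 | adccccacbcbabacbda
   6 |  17 | babacbda
   7 |  19 | bacbda
   8 |   6 | badccccacbcbabacbda
   9 |   1 | bbcbdbadccccacbcbabacbda
  10 |  15 | bcbabacbda
  11 |   2 | bcbdbadccccacbcbabacbda
  12 |  22 | bda
  13 |   4 | bdbadccccacbcbabacbda
  14 |  12 | cacbcbabacbda
  15 |  16 | cbabacbda
  16 |  14 | cbcbabacbda
  17 |  21 | cbda
  18 |   3 | cbdbadccccacbcbabacbda
  19 |  11 | ccacbcbabacbda
  20 |  10 | cccacbcbabacbda
  21 |   9 | ccccacbcbabacbda
  22 |  23 | da
  23 |   5 | dbadccccacbcbabacbda
  24 |   8 | dccccacbcbabacbda

SA = [24, 18, 0, 13, 20, 7, 17, 19, 6, 1, 15, 2, 22, 4, 12, 16, 14, 21, 3, 11, 10, 9, 23, 5, 8]
[i] adj suffixes → lcp
  [1] 24/18 → 1 ('a')
  [2] 18/0 → 2 ('ab')
  [3] 0/13 → 1 ('a')
  [4] 13/20 → 3 ('acb')
  [5] 20/7 → 1 ('a')
  [6] 7/17 → 0 ('')
  [7] 17/19 → 2 ('ba')
  [8] 19/6 → 2 ('ba')
  [9] 6/1 → 1 ('b')
  [10] 1/15 → 1 ('b')
  [11] 15/2 → 3 ('bcb')
  [12] 2/22 → 1 ('b')
  [13] 22/4 → 2 ('bd')
  [14] 4/12 → 0 ('')
  [15] 12/16 → 1 ('c')
  [16] 16/14 → 2 ('cb')
  [17] 14/21 → 2 ('cb')
  [18] 21/3 → 3 ('cbd')
  [19] 3/11 → 1 ('c')
  [20] 11/10 → 2 ('cc')
  [21] 10/9 → 3 ('ccc')
  [22] 9/23 → 0 ('')
  [23] 23/5 → 1 ('d')
  [24] 5/8 → 1 ('d')

n(n+1)/2 = 25·26/2 = 325
Σ LCP = 0 + 1 + 2 + 1 + 3 + 1 + 0 + 2 + 2 + 1 + 1 + 3 + 1 + 2 + 0 + 1 + 2 + 2 + 3 + 1 + 2 + 3 + 0 + 1 + 1 = 36
distinct = 325 − 36 = 289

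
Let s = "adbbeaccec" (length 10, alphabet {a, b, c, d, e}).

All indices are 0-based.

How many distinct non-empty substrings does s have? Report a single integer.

rank→(start, suffix):
  0 → (5, 'accec')
  1 → (0, 'adbbeaccec')
  2 → (2, 'bbeaccec')
  3 → (3, 'beaccec')
  4 → (9, 'c')
  5 → (6, 'ccec')
  6 → (7, 'cec')
  7 → (1, 'dbbeaccec')
  8 → (4, 'eaccec')
  9 → (8, 'ec')

SA = [5, 0, 2, 3, 9, 6, 7, 1, 4, 8]
rank  pair      lcp
   1  s[5:],s[0:]  1  'a'
   2  s[0:],s[2:]  0  ''
   3  s[2:],s[3:]  1  'b'
   4  s[3:],s[9:]  0  ''
   5  s[9:],s[6:]  1  'c'
   6  s[6:],s[7:]  1  'c'
   7  s[7:],s[1:]  0  ''
   8  s[1:],s[4:]  0  ''
   9  s[4:],s[8:]  1  'e'

n(n+1)/2 = 10·11/2 = 55
Σ LCP = 0 + 1 + 0 + 1 + 0 + 1 + 1 + 0 + 0 + 1 = 5
distinct = 55 − 5 = 50

50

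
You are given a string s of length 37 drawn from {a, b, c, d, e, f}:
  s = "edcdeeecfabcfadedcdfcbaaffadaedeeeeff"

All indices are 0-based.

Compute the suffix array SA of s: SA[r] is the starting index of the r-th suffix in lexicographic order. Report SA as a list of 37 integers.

[22, 9, 26, 13, 28, 23, 21, 10, 20, 2, 17, 7, 11, 27, 1, 16, 14, 3, 30, 18, 6, 0, 15, 29, 5, 4, 31, 32, 33, 34, 36, 8, 25, 12, 19, 35, 24]

rank→(start, suffix):
  0 → (22, 'aaffadaedeeeeff')
  1 → (9, 'abcfadedcdfcbaaffadaedeeeeff')
  2 → (26, 'adaedeeeeff')
  3 → (13, 'adedcdfcbaaffadaedeeeeff')
  4 → (28, 'aedeeeeff')
  5 → (23, 'affadaedeeeeff')
  6 → (21, 'baaffadaedeeeeff')
  7 → (10, 'bcfadedcdfcbaaffadaedeeeeff')
  8 → (20, 'cbaaffadaedeeeeff')
  9 → (2, 'cdeeecfabcfadedcdfcbaaffadaedeeeeff')
  10 → (17, 'cdfcbaaffadaedeeeeff')
  11 → (7, 'cfabcfadedcdfcbaaffadaedeeeeff')
  12 → (11, 'cfadedcdfcbaaffadaedeeeeff')
  13 → (27, 'daedeeeeff')
  14 → (1, 'dcdeeecfabcfadedcdfcbaaffadaedeeeeff')
  15 → (16, 'dcdfcbaaffadaedeeeeff')
  16 → (14, 'dedcdfcbaaffadaedeeeeff')
  17 → (3, 'deeecfabcfadedcdfcbaaffadaedeeeeff')
  18 → (30, 'deeeeff')
  19 → (18, 'dfcbaaffadaedeeeeff')
  20 → (6, 'ecfabcfadedcdfcbaaffadaedeeeeff')
  21 → (0, 'edcdeeecfabcfadedcdfcbaaffadaedeeeeff')
  22 → (15, 'edcdfcbaaffadaedeeeeff')
  23 → (29, 'edeeeeff')
  24 → (5, 'eecfabcfadedcdfcbaaffadaedeeeeff')
  25 → (4, 'eeecfabcfadedcdfcbaaffadaedeeeeff')
  26 → (31, 'eeeeff')
  27 → (32, 'eeeff')
  28 → (33, 'eeff')
  29 → (34, 'eff')
  30 → (36, 'f')
  31 → (8, 'fabcfadedcdfcbaaffadaedeeeeff')
  32 → (25, 'fadaedeeeeff')
  33 → (12, 'fadedcdfcbaaffadaedeeeeff')
  34 → (19, 'fcbaaffadaedeeeeff')
  35 → (35, 'ff')
  36 → (24, 'ffadaedeeeeff')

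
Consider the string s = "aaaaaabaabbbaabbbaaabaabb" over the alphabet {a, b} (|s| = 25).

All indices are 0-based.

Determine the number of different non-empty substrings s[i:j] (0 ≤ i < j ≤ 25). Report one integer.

233

rank→(start, suffix):
  0 → (0, 'aaaaaabaabbbaabbbaaabaabb')
  1 → (1, 'aaaaabaabbbaabbbaaabaabb')
  2 → (2, 'aaaabaabbbaabbbaaabaabb')
  3 → (17, 'aaabaabb')
  4 → (3, 'aaabaabbbaabbbaaabaabb')
  5 → (18, 'aabaabb')
  6 → (4, 'aabaabbbaabbbaaabaabb')
  7 → (21, 'aabb')
  8 → (12, 'aabbbaaabaabb')
  9 → (7, 'aabbbaabbbaaabaabb')
  10 → (19, 'abaabb')
  11 → (5, 'abaabbbaabbbaaabaabb')
  12 → (22, 'abb')
  13 → (13, 'abbbaaabaabb')
  14 → (8, 'abbbaabbbaaabaabb')
  15 → (24, 'b')
  16 → (16, 'baaabaabb')
  17 → (20, 'baabb')
  18 → (11, 'baabbbaaabaabb')
  19 → (6, 'baabbbaabbbaaabaabb')
  20 → (23, 'bb')
  21 → (15, 'bbaaabaabb')
  22 → (10, 'bbaabbbaaabaabb')
  23 → (14, 'bbbaaabaabb')
  24 → (9, 'bbbaabbbaaabaabb')

SA = [0, 1, 2, 17, 3, 18, 4, 21, 12, 7, 19, 5, 22, 13, 8, 24, 16, 20, 11, 6, 23, 15, 10, 14, 9]
i: (SA[i-1],SA[i]) lcp shared
  1: (0,1) 5 'aaaaa'
  2: (1,2) 4 'aaaa'
  3: (2,17) 3 'aaa'
  4: (17,3) 8 'aaabaabb'
  5: (3,18) 2 'aa'
  6: (18,4) 7 'aabaabb'
  7: (4,21) 3 'aab'
  8: (21,12) 4 'aabb'
  9: (12,7) 7 'aabbbaa'
  10: (7,19) 1 'a'
  11: (19,5) 6 'abaabb'
  12: (5,22) 2 'ab'
  13: (22,13) 3 'abb'
  14: (13,8) 6 'abbbaa'
  15: (8,24) 0 ''
  16: (24,16) 1 'b'
  17: (16,20) 3 'baa'
  18: (20,11) 5 'baabb'
  19: (11,6) 8 'baabbbaa'
  20: (6,23) 1 'b'
  21: (23,15) 2 'bb'
  22: (15,10) 4 'bbaa'
  23: (10,14) 2 'bb'
  24: (14,9) 5 'bbbaa'

n(n+1)/2 = 25·26/2 = 325
Σ LCP = 0 + 5 + 4 + 3 + 8 + 2 + 7 + 3 + 4 + 7 + 1 + 6 + 2 + 3 + 6 + 0 + 1 + 3 + 5 + 8 + 1 + 2 + 4 + 2 + 5 = 92
distinct = 325 − 92 = 233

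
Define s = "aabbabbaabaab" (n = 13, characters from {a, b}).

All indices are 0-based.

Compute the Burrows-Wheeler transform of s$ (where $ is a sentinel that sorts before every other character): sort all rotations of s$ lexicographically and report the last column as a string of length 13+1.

bbb$aabaaabbaa

rank  rotation        last
    0  $aabbabbaabaab  b
    1  aab$aabbabbaab  b
    2  aabaab$aabbabb  b
    3  aabbabbaabaab$  $
    4  ab$aabbabbaaba  a
    5  abaab$aabbabba  a
    6  abbaabaab$aabb  b
    7  abbabbaabaab$a  a
    8  b$aabbabbaabaa  a
    9  baab$aabbabbaa  a
   10  baabaab$aabbab  b
   11  babbaabaab$aab  b
   12  bbaabaab$aabba  a
   13  bbabbaabaab$aa  a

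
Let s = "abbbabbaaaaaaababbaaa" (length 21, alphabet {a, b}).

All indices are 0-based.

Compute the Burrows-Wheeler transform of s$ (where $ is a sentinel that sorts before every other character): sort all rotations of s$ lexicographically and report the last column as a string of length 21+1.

rank  rotation                last
    0  $abbbabbaaaaaaababbaaa  a
    1  a$abbbabbaaaaaaababbaa  a
    2  aa$abbbabbaaaaaaababba  a
    3  aaa$abbbabbaaaaaaababb  b
    4  aaaaaaababbaaa$abbbabb  b
    5  aaaaaababbaaa$abbbabba  a
    6  aaaaababbaaa$abbbabbaa  a
    7  aaaababbaaa$abbbabbaaa  a
    8  aaababbaaa$abbbabbaaaa  a
    9  aababbaaa$abbbabbaaaaa  a
   10  ababbaaa$abbbabbaaaaaa  a
   11  abbaaa$abbbabbaaaaaaab  b
   12  abbaaaaaaababbaaa$abbb  b
   13  abbbabbaaaaaaababbaaa$  $
   14  baaa$abbbabbaaaaaaabab  b
   15  baaaaaaababbaaa$abbbab  b
   16  babbaaa$abbbabbaaaaaaa  a
   17  babbaaaaaaababbaaa$abb  b
   18  bbaaa$abbbabbaaaaaaaba  a
   19  bbaaaaaaababbaaa$abbba  a
   20  bbabbaaaaaaababbaaa$ab  b
   21  bbbabbaaaaaaababbaaa$a  a

aaabbaaaaaabb$bbabaaba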